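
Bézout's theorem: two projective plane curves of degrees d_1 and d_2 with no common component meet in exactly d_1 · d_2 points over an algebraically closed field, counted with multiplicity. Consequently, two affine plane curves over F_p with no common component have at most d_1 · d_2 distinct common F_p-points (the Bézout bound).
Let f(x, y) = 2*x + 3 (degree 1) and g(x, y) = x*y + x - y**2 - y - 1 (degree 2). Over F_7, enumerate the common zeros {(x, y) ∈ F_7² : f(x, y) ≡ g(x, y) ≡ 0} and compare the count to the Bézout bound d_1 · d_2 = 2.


Common zeros: ∅; count = 0; Bézout bound = 2.

deg(f) = 1, deg(g) = 2, so Bézout bound = 2.
Scan x ∈ F_7. For each x, list the y ∈ F_7 with f(x, y) ≡ 0 and those with g(x, y) ≡ 0 (mod 7); the common zeros in that column are the intersection.
  x = 0: f ≡ 0 at y ∈ ∅; g ≡ 0 at y ∈ {2, 4}; common: ∅.
  x = 1: f ≡ 0 at y ∈ ∅; g ≡ 0 at y ∈ {0}; common: ∅.
  x = 2: f ≡ 0 at y ∈ {0, 1, 2, 3, 4, 5, 6}; g ≡ 0 at y ∈ ∅; common: ∅.
  x = 3: f ≡ 0 at y ∈ ∅; g ≡ 0 at y ∈ ∅; common: ∅.
  x = 4: f ≡ 0 at y ∈ ∅; g ≡ 0 at y ∈ {5}; common: ∅.
  x = 5: f ≡ 0 at y ∈ ∅; g ≡ 0 at y ∈ {1, 3}; common: ∅.
  x = 6: f ≡ 0 at y ∈ ∅; g ≡ 0 at y ∈ ∅; common: ∅.
Collecting: common zeros = ∅, so the count is 0.
Comparison with the Bézout bound: 0 ≤ 2 = deg(f)·deg(g), as expected for curves with no common component (the affine F_7-count falls short of the bound because intersections may lie at infinity, over extension fields, or carry multiplicity).


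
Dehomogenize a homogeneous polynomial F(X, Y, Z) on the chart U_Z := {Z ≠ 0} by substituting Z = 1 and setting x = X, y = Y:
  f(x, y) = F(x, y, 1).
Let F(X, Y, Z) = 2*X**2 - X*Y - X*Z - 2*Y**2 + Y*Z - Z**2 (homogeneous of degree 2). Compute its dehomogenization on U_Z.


f(x, y) = 2*x**2 - x*y - x - 2*y**2 + y - 1

On U_Z we set Z = 1. Each monomial c·X^i·Y^j·Z^k in F becomes c·x^i·y^j·1^k = c·x^i·y^j.
Substituting Z = 1: F(X, Y, 1) = 2*x**2 - x*y - x - 2*y**2 + y - 1.
Note: deg(f) ≤ deg(F) = 2; strict inequality happens when F is divisible by Z (lost terms).


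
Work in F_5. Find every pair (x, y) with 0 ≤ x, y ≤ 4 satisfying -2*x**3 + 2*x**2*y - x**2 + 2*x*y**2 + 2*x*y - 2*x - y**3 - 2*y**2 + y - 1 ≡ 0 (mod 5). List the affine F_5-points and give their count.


Affine F_5-points: {(0, 2), (1, 4), (2, 0), (2, 3), (2, 4), (3, 0), (3, 4), (4, 2)}; count = 8.

For each of the 25 pairs (x, y) ∈ F_5², evaluate f(x, y) mod 5. Record the zeros.
  x = 0: [0↦4, 1↦2, 2↦0, 3↦2, 4↦2]  zeros at y ∈ {2}
  x = 1: [0↦4, 1↦3, 2↦1, 3↦2, 4↦0]  zeros at y ∈ {4}
  x = 2: [0↦0, 1↦4, 2↦1, 3↦0, 4↦0]  zeros at y ∈ {0, 3, 4}
  x = 3: [0↦0, 1↦3, 2↦3, 3↦4, 4↦0]  zeros at y ∈ {0, 4}
  x = 4: [0↦2, 1↦3, 2↦0, 3↦2, 4↦3]  zeros at y ∈ {2}
Collecting zeros: affine points = {(0, 2), (1, 4), (2, 0), (2, 3), (2, 4), (3, 0), (3, 4), (4, 2)}.
Total count |C(F_5)_aff| = 8.


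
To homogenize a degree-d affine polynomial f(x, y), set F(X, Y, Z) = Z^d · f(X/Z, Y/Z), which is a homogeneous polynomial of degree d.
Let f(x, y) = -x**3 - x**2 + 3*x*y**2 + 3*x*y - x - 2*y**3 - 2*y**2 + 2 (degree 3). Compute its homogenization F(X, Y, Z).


F(X, Y, Z) = -X**3 - X**2*Z + 3*X*Y**2 + 3*X*Y*Z - X*Z**2 - 2*Y**3 - 2*Y**2*Z + 2*Z**3

deg(f) = 3.
Substitute x = X/Z, y = Y/Z into f, then multiply by Z^3.
  monomial -1·x^3·y^0 ↦ -1·X^3·Y^0·Z^0.
  monomial -1·x^2·y^0 ↦ -1·X^2·Y^0·Z^1.
  monomial 3·x^1·y^2 ↦ 3·X^1·Y^2·Z^0.
  monomial 3·x^1·y^1 ↦ 3·X^1·Y^1·Z^1.
  monomial -1·x^1·y^0 ↦ -1·X^1·Y^0·Z^2.
  monomial -2·x^0·y^3 ↦ -2·X^0·Y^3·Z^0.
  monomial -2·x^0·y^2 ↦ -2·X^0·Y^2·Z^1.
  monomial 2·x^0·y^0 ↦ 2·X^0·Y^0·Z^3.
Collecting: F(X, Y, Z) = -X**3 - X**2*Z + 3*X*Y**2 + 3*X*Y*Z - X*Z**2 - 2*Y**3 - 2*Y**2*Z + 2*Z**3.


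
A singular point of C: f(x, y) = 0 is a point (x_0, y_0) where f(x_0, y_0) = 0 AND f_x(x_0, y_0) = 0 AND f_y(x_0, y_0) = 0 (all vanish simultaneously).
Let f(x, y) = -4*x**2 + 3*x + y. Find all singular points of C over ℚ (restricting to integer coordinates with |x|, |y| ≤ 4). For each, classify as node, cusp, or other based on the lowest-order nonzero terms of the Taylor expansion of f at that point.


No singular points in the scanned grid; C is smooth there.

Compute partial derivatives:
  f_x = 3 - 8*x.
  f_y = 1.
f_y = 1 is a nonzero constant, so f_y never vanishes: no point (x, y) can satisfy f = f_x = f_y = 0. In particular no (x, y) ∈ {−4, ..., 4}² is singular; the curve is smooth.


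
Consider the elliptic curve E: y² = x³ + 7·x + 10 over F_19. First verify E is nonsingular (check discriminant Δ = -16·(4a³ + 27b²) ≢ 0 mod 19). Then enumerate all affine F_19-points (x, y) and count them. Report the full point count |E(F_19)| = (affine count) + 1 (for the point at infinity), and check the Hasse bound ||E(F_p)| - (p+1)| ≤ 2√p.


Affine points = {(3, 1), (3, 18), (4, 8), (4, 11), (9, 2), (9, 17), (10, 4), (10, 15), (12, 6), (12, 13), (16, 0), (17, 8), (17, 11)}; affine count = 13; |E(F_19)| = 14.

Discriminant check: Δ ∝ 4a³ + 27b² = 4·7³ + 27·10² = 4·343 + 27·100 ≡ 6 (mod 19). Nonzero ⇒ E is nonsingular.
For each x ∈ F_19, compute rhs = x³ + 7·x + 10 mod 19, then count y ∈ F_19 with y² ≡ rhs.
  x = 0: rhs = 10, matching y values: none (0 points).
  x = 1: rhs = 18, matching y values: none (0 points).
  x = 2: rhs = 13, matching y values: none (0 points).
  x = 3: rhs = 1, matching y values: 1, 18 (2 points).
  x = 4: rhs = 7, matching y values: 8, 11 (2 points).
  x = 5: rhs = 18, matching y values: none (0 points).
  x = 6: rhs = 2, matching y values: none (0 points).
  x = 7: rhs = 3, matching y values: none (0 points).
  x = 8: rhs = 8, matching y values: none (0 points).
  x = 9: rhs = 4, matching y values: 2, 17 (2 points).
  x = 10: rhs = 16, matching y values: 4, 15 (2 points).
  x = 11: rhs = 12, matching y values: none (0 points).
  x = 12: rhs = 17, matching y values: 6, 13 (2 points).
  x = 13: rhs = 18, matching y values: none (0 points).
  x = 14: rhs = 2, matching y values: none (0 points).
  x = 15: rhs = 13, matching y values: none (0 points).
  x = 16: rhs = 0, matching y values: 0 (1 points).
  x = 17: rhs = 7, matching y values: 8, 11 (2 points).
  x = 18: rhs = 2, matching y values: none (0 points).
Total affine count: 13.
Full point count |E(F_19)| = 13 + 1 = 14.
Hasse bound: |14 − (19+1)| = |-6| = 6 ≤ 2√19 ≈ 8.7178 ✓.


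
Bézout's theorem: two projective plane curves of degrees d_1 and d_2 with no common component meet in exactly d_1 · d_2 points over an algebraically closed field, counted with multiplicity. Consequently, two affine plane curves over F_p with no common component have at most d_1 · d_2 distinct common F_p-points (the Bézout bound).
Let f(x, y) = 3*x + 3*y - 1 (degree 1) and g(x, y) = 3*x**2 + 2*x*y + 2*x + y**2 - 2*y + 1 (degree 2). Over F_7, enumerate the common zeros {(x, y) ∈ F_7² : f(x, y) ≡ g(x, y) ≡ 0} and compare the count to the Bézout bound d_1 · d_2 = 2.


Common zeros: {(6, 6)}; count = 1; Bézout bound = 2.

deg(f) = 1, deg(g) = 2, so Bézout bound = 2.
Scan x ∈ F_7. For each x, list the y ∈ F_7 with f(x, y) ≡ 0 and those with g(x, y) ≡ 0 (mod 7); the common zeros in that column are the intersection.
  x = 0: f ≡ 0 at y ∈ {5}; g ≡ 0 at y ∈ {1}; common: ∅.
  x = 1: f ≡ 0 at y ∈ {4}; g ≡ 0 at y ∈ {1, 6}; common: ∅.
  x = 2: f ≡ 0 at y ∈ {3}; g ≡ 0 at y ∈ ∅; common: ∅.
  x = 3: f ≡ 0 at y ∈ {2}; g ≡ 0 at y ∈ ∅; common: ∅.
  x = 4: f ≡ 0 at y ∈ {1}; g ≡ 0 at y ∈ {3, 5}; common: ∅.
  x = 5: f ≡ 0 at y ∈ {0}; g ≡ 0 at y ∈ {3}; common: ∅.
  x = 6: f ≡ 0 at y ∈ {6}; g ≡ 0 at y ∈ {5, 6}; common: {6}.
Collecting: common zeros = {(6, 6)}, so the count is 1.
Comparison with the Bézout bound: 1 ≤ 2 = deg(f)·deg(g), as expected for curves with no common component (the affine F_7-count falls short of the bound because intersections may lie at infinity, over extension fields, or carry multiplicity).


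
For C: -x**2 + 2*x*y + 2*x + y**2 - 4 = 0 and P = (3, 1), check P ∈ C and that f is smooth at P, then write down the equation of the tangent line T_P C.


Tangent line at P: -2*x + 8*y - 2 = 0.

Step 1: f(3, 1) = 0, so P lies on C.
Step 2: partial derivatives
  f_x(x, y) = -2*x + 2*y + 2, f_y(x, y) = 2*x + 2*y.
  f_x(P) = -2, f_y(P) = 8 (gradient nonzero, so P is smooth).
Step 3: tangent line at P: -2·(x − 3) + 8·(y − 1) = 0.
Expanding: -2*x + 8*y - 2 = 0.


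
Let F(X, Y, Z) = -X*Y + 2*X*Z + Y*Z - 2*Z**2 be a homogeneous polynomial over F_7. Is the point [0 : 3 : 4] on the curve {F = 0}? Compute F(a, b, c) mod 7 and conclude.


F(0,3,4) ≡ 1 (mod 7); P is NOT on the curve.

Evaluate F(0, 3, 4) term-by-term (mod 7).
  -X*Y ↦ -1·0·3·1 = 0
  2*X*Z ↦ 2·0·1·4 = 0
  Y*Z ↦ 1·1·3·4 = 12
  -2*Z**2 ↦ -2·1·1·16 = -32
Sum: F(0, 3, 4) = (0) + (0) + (12) + (-32) = -20.
Reducing mod 7: -20 ≡ 1 (mod 7).
Since F(a, b, c) ≡ 1 ≠ 0 (mod 7), P does NOT lie on the curve.


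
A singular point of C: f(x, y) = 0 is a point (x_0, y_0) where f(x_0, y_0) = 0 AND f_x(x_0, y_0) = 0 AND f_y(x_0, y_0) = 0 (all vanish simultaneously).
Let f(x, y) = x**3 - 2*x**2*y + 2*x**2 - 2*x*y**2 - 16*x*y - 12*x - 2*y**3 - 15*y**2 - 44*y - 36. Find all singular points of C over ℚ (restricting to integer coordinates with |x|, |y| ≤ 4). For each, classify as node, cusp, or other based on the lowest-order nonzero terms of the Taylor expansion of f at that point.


Singular points: {(-2, -2)}; classification: cusp.

Compute partial derivatives:
  f_x = 3*x**2 - 4*x*y + 4*x - 2*y**2 - 16*y - 12.
  f_y = -2*x**2 - 4*x*y - 16*x - 6*y**2 - 30*y - 44.
Scan x_0 ∈ {−4, ..., 4}. For each x_0, f_y(x_0, y) is a polynomial in y; find its integer roots y ∈ {−4, ..., 4}, then test f_x and f at those candidates.
  x = -4: f_y(-4, y) = -6*y**2 - 14*y - 12; no integer root y with |y| ≤ 4.
  x = -3: f_y(-3, y) = -6*y**2 - 18*y - 14; no integer root y with |y| ≤ 4.
  x = -2: f_y(-2, y) = -6*y**2 - 22*y - 20; vanishes at y ∈ {-2}. (-2, -2): f_x = 0, f = 0 — SINGULAR.
  x = -1: f_y(-1, y) = -6*y**2 - 26*y - 30; no integer root y with |y| ≤ 4.
  x = 0: f_y(0, y) = -6*y**2 - 30*y - 44; no integer root y with |y| ≤ 4.
  x = 1: f_y(1, y) = -6*y**2 - 34*y - 62; no integer root y with |y| ≤ 4.
  x = 2: f_y(2, y) = -6*y**2 - 38*y - 84; no integer root y with |y| ≤ 4.
  x = 3: f_y(3, y) = -6*y**2 - 42*y - 110; no integer root y with |y| ≤ 4.
  x = 4: f_y(4, y) = -6*y**2 - 46*y - 140; no integer root y with |y| ≤ 4.
Only singular point on the grid: (-2, -2).
Classify: substitute x = -2 + u, y = -2 + v and expand: f = u**3 - 2*u**2*v - 2*u*v**2 - 2*v**3 + v**2.
No constant or linear terms (consistent with a singular point). Quadratic part: v**2. Cubic part: u**3 - 2*u**2*v - 2*u*v**2 - 2*v**3.
The quadratic part v**2 is a perfect square, so there is a single (double) tangent line v = 0, i.e. y = -2. Restricting the cubic part to that line (v = 0) leaves u**3 ≠ 0, so f is not divisible by v and the branch is v² ≈ -u**3 to lowest order — this is a cusp.
Classification: cusp.


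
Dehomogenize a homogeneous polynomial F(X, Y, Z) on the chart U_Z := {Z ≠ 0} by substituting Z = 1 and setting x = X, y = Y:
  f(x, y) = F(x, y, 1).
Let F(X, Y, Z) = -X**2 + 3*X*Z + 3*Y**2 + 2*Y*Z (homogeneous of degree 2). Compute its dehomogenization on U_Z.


f(x, y) = -x**2 + 3*x + 3*y**2 + 2*y

On U_Z we set Z = 1. Each monomial c·X^i·Y^j·Z^k in F becomes c·x^i·y^j·1^k = c·x^i·y^j.
Substituting Z = 1: F(X, Y, 1) = -x**2 + 3*x + 3*y**2 + 2*y.
Note: deg(f) ≤ deg(F) = 2; strict inequality happens when F is divisible by Z (lost terms).


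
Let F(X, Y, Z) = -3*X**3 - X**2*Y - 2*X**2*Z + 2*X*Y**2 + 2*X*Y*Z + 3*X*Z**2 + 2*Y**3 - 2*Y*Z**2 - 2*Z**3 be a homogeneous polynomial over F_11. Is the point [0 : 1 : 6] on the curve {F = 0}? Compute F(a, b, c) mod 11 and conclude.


F(0,1,6) ≡ 4 (mod 11); P is NOT on the curve.

Evaluate F(0, 1, 6) term-by-term (mod 11).
  -3*X**3 ↦ -3·0·1·1 = 0
  -X**2*Y ↦ -1·0·1·1 = 0
  -2*X**2*Z ↦ -2·0·1·6 = 0
  2*X*Y**2 ↦ 2·0·1·1 = 0
  2*X*Y*Z ↦ 2·0·1·6 = 0
  3*X*Z**2 ↦ 3·0·1·36 = 0
  2*Y**3 ↦ 2·1·1·1 = 2
  -2*Y*Z**2 ↦ -2·1·1·36 = -72
  -2*Z**3 ↦ -2·1·1·216 = -432
Sum: F(0, 1, 6) = (0) + (0) + (0) + (0) + (0) + (0) + (2) + (-72) + (-432) = -502.
Reducing mod 11: -502 ≡ 4 (mod 11).
Since F(a, b, c) ≡ 4 ≠ 0 (mod 11), P does NOT lie on the curve.


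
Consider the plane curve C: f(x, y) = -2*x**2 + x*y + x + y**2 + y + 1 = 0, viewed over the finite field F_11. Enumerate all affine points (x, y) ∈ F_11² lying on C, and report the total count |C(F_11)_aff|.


Affine F_11-points: {(1, 0), (1, 9), (4, 8), (4, 9), (5, 0), (5, 5), (6, 7), (6, 8), (9, 5), (9, 7)}; count = 10.

For each of the 121 pairs (x, y) ∈ F_11², evaluate f(x, y) mod 11. Record the zeros.
  x = 0: [0↦1, 1↦3, 2↦7, 3↦2, 4↦10, 5↦9, 6↦10, 7↦2, 8↦7, 9↦3, 10↦1]  zeros at y ∈ ∅
  x = 1: [0↦0, 1↦3, 2↦8, 3↦4, 4↦2, 5↦2, 6↦4, 7↦8, 8↦3, 9↦0, 10↦10]  zeros at y ∈ {0, 9}
  x = 2: [0↦6, 1↦10, 2↦5, 3↦2, 4↦1, 5↦2, 6↦5, 7↦10, 8↦6, 9↦4, 10↦4]  zeros at y ∈ ∅
  x = 3: [0↦8, 1↦2, 2↦9, 3↦7, 4↦7, 5↦9, 6↦2, 7↦8, 8↦5, 9↦4, 10↦5]  zeros at y ∈ ∅
  x = 4: [0↦6, 1↦1, 2↦9, 3↦8, 4↦9, 5↦1, 6↦6, 7↦2, 8↦0, 9↦0, 10↦2]  zeros at y ∈ {8, 9}
  x = 5: [0↦0, 1↦7, 2↦5, 3↦5, 4↦7, 5↦0, 6↦6, 7↦3, 8↦2, 9↦3, 10↦6]  zeros at y ∈ {0, 5}
  x = 6: [0↦1, 1↦9, 2↦8, 3↦9, 4↦1, 5↦6, 6↦2, 7↦0, 8↦0, 9↦2, 10↦6]  zeros at y ∈ {7, 8}
  x = 7: [0↦9, 1↦7, 2↦7, 3↦9, 4↦2, 5↦8, 6↦5, 7↦4, 8↦5, 9↦8, 10↦2]  zeros at y ∈ ∅
  x = 8: [0↦2, 1↦1, 2↦2, 3↦5, 4↦10, 5↦6, 6↦4, 7↦4, 8↦6, 9↦10, 10↦5]  zeros at y ∈ ∅
  x = 9: [0↦2, 1↦2, 2↦4, 3↦8, 4↦3, 5↦0, 6↦10, 7↦0, 8↦3, 9↦8, 10↦4]  zeros at y ∈ {5, 7}
  x = 10: [0↦9, 1↦10, 2↦2, 3↦7, 4↦3, 5↦1, 6↦1, 7↦3, 8↦7, 9↦2, 10↦10]  zeros at y ∈ ∅
Collecting zeros: affine points = {(1, 0), (1, 9), (4, 8), (4, 9), (5, 0), (5, 5), (6, 7), (6, 8), (9, 5), (9, 7)}.
Total count |C(F_11)_aff| = 10.


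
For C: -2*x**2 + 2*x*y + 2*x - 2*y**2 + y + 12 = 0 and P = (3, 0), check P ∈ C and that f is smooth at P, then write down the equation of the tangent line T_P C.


Tangent line at P: -10*x + 7*y + 30 = 0.

Step 1: f(3, 0) = 0, so P lies on C.
Step 2: partial derivatives
  f_x(x, y) = -4*x + 2*y + 2, f_y(x, y) = 2*x - 4*y + 1.
  f_x(P) = -10, f_y(P) = 7 (gradient nonzero, so P is smooth).
Step 3: tangent line at P: -10·(x − 3) + 7·(y − 0) = 0.
Expanding: -10*x + 7*y + 30 = 0.


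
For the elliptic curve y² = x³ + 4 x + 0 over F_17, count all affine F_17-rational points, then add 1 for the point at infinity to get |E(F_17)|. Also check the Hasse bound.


Affine points = {(0, 0), (2, 4), (2, 13), (5, 3), (5, 14), (6, 6), (6, 11), (8, 0), (9, 0), (11, 7), (11, 10), (12, 5), (12, 12), (15, 1), (15, 16)}; affine count = 15; |E(F_17)| = 16.

Discriminant check: Δ ∝ 4a³ + 27b² = 4·4³ + 27·0² = 4·64 + 27·0 ≡ 1 (mod 17). Nonzero ⇒ E is nonsingular.
For each x ∈ F_17, compute rhs = x³ + 4·x + 0 mod 17, then count y ∈ F_17 with y² ≡ rhs.
  x = 0: rhs = 0, matching y values: 0 (1 points).
  x = 1: rhs = 5, matching y values: none (0 points).
  x = 2: rhs = 16, matching y values: 4, 13 (2 points).
  x = 3: rhs = 5, matching y values: none (0 points).
  x = 4: rhs = 12, matching y values: none (0 points).
  x = 5: rhs = 9, matching y values: 3, 14 (2 points).
  x = 6: rhs = 2, matching y values: 6, 11 (2 points).
  x = 7: rhs = 14, matching y values: none (0 points).
  x = 8: rhs = 0, matching y values: 0 (1 points).
  x = 9: rhs = 0, matching y values: 0 (1 points).
  x = 10: rhs = 3, matching y values: none (0 points).
  x = 11: rhs = 15, matching y values: 7, 10 (2 points).
  x = 12: rhs = 8, matching y values: 5, 12 (2 points).
  x = 13: rhs = 5, matching y values: none (0 points).
  x = 14: rhs = 12, matching y values: none (0 points).
  x = 15: rhs = 1, matching y values: 1, 16 (2 points).
  x = 16: rhs = 12, matching y values: none (0 points).
Total affine count: 15.
Full point count |E(F_17)| = 15 + 1 = 16.
Hasse bound: |16 − (17+1)| = |-2| = 2 ≤ 2√17 ≈ 8.2462 ✓.


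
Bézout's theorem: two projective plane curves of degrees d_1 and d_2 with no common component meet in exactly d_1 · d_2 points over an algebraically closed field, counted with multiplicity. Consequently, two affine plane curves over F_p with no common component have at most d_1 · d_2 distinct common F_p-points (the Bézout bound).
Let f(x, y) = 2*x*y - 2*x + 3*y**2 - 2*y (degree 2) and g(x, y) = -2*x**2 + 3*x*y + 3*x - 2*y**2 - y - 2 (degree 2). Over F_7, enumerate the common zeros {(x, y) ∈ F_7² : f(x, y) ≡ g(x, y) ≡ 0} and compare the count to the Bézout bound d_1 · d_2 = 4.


Common zeros: {(3, 6)}; count = 1; Bézout bound = 4.

deg(f) = 2, deg(g) = 2, so Bézout bound = 4.
Scan x ∈ F_7. For each x, list the y ∈ F_7 with f(x, y) ≡ 0 and those with g(x, y) ≡ 0 (mod 7); the common zeros in that column are the intersection.
  x = 0: f ≡ 0 at y ∈ {0, 3}; g ≡ 0 at y ∈ ∅; common: ∅.
  x = 1: f ≡ 0 at y ∈ ∅; g ≡ 0 at y ∈ ∅; common: ∅.
  x = 2: f ≡ 0 at y ∈ ∅; g ≡ 0 at y ∈ {3}; common: ∅.
  x = 3: f ≡ 0 at y ∈ {2, 6}; g ≡ 0 at y ∈ {5, 6}; common: {6}.
  x = 4: f ≡ 0 at y ∈ ∅; g ≡ 0 at y ∈ {3, 6}; common: ∅.
  x = 5: f ≡ 0 at y ∈ {4, 5}; g ≡ 0 at y ∈ ∅; common: ∅.
  x = 6: f ≡ 0 at y ∈ ∅; g ≡ 0 at y ∈ {0, 5}; common: ∅.
Collecting: common zeros = {(3, 6)}, so the count is 1.
Comparison with the Bézout bound: 1 ≤ 4 = deg(f)·deg(g), as expected for curves with no common component (the affine F_7-count falls short of the bound because intersections may lie at infinity, over extension fields, or carry multiplicity).


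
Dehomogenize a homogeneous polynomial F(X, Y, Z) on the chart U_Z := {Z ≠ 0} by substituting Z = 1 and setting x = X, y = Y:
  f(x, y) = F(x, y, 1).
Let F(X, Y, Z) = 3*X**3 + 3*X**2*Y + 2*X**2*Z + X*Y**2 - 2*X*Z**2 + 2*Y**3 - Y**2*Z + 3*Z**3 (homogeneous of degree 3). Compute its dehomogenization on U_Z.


f(x, y) = 3*x**3 + 3*x**2*y + 2*x**2 + x*y**2 - 2*x + 2*y**3 - y**2 + 3

On U_Z we set Z = 1. Each monomial c·X^i·Y^j·Z^k in F becomes c·x^i·y^j·1^k = c·x^i·y^j.
Substituting Z = 1: F(X, Y, 1) = 3*x**3 + 3*x**2*y + 2*x**2 + x*y**2 - 2*x + 2*y**3 - y**2 + 3.
Note: deg(f) ≤ deg(F) = 3; strict inequality happens when F is divisible by Z (lost terms).


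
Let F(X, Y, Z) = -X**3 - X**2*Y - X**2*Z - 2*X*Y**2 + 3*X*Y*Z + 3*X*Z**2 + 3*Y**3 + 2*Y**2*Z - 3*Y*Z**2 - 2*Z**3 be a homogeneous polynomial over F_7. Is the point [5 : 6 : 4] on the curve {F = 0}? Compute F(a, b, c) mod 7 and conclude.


F(5,6,4) ≡ 0 (mod 7); P is on the curve.

Evaluate F(5, 6, 4) term-by-term (mod 7).
  -X**3 ↦ -1·125·1·1 = -125
  -X**2*Y ↦ -1·25·6·1 = -150
  -X**2*Z ↦ -1·25·1·4 = -100
  -2*X*Y**2 ↦ -2·5·36·1 = -360
  3*X*Y*Z ↦ 3·5·6·4 = 360
  3*X*Z**2 ↦ 3·5·1·16 = 240
  3*Y**3 ↦ 3·1·216·1 = 648
  2*Y**2*Z ↦ 2·1·36·4 = 288
  -3*Y*Z**2 ↦ -3·1·6·16 = -288
  -2*Z**3 ↦ -2·1·1·64 = -128
Sum: F(5, 6, 4) = (-125) + (-150) + (-100) + (-360) + (360) + (240) + (648) + (288) + (-288) + (-128) = 385.
Reducing mod 7: 385 ≡ 0 (mod 7).
Since F(a, b, c) ≡ 0 (mod 7), P lies on the curve.


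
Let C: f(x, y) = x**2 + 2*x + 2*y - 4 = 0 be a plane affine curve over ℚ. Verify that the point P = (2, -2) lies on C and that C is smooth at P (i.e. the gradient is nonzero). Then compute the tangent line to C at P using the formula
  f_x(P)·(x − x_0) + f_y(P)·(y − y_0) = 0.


Tangent line at P: 6*x + 2*y - 8 = 0.

Step 1: f(2, -2) = 0, so P lies on C.
Step 2: partial derivatives
  f_x(x, y) = 2*x + 2, f_y(x, y) = 2.
  f_x(P) = 6, f_y(P) = 2 (gradient nonzero, so P is smooth).
Step 3: tangent line at P: 6·(x − 2) + 2·(y − -2) = 0.
Expanding: 6*x + 2*y - 8 = 0.


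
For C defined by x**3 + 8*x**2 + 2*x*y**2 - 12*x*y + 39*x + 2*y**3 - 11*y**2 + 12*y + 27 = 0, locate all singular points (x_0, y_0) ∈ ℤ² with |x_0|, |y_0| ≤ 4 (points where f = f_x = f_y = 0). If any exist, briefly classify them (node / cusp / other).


Singular points: {(-3, 3)}; classification: node.

Compute partial derivatives:
  f_x = 3*x**2 + 16*x + 2*y**2 - 12*y + 39.
  f_y = 4*x*y - 12*x + 6*y**2 - 22*y + 12.
Scan x_0 ∈ {−4, ..., 4}. For each x_0, f_y(x_0, y) is a polynomial in y; find its integer roots y ∈ {−4, ..., 4}, then test f_x and f at those candidates.
  x = -4: f_y(-4, y) = 6*y**2 - 38*y + 60; vanishes at y ∈ {3}. (-4, 3): f_x = 5 ≠ 0.
  x = -3: f_y(-3, y) = 6*y**2 - 34*y + 48; vanishes at y ∈ {3}. (-3, 3): f_x = 0, f = 0 — SINGULAR.
  x = -2: f_y(-2, y) = 6*y**2 - 30*y + 36; vanishes at y ∈ {2, 3}. (-2, 2): f_x = 3 ≠ 0; (-2, 3): f_x = 1 ≠ 0.
  x = -1: f_y(-1, y) = 6*y**2 - 26*y + 24; vanishes at y ∈ {3}. (-1, 3): f_x = 8 ≠ 0.
  x = 0: f_y(0, y) = 6*y**2 - 22*y + 12; vanishes at y ∈ {3}. (0, 3): f_x = 21 ≠ 0.
  x = 1: f_y(1, y) = 6*y**2 - 18*y; vanishes at y ∈ {0, 3}. (1, 0): f_x = 58 ≠ 0; (1, 3): f_x = 40 ≠ 0.
  x = 2: f_y(2, y) = 6*y**2 - 14*y - 12; vanishes at y ∈ {3}. (2, 3): f_x = 65 ≠ 0.
  x = 3: f_y(3, y) = 6*y**2 - 10*y - 24; vanishes at y ∈ {3}. (3, 3): f_x = 96 ≠ 0.
  x = 4: f_y(4, y) = 6*y**2 - 6*y - 36; vanishes at y ∈ {-2, 3}. (4, -2): f_x = 183 ≠ 0; (4, 3): f_x = 133 ≠ 0.
Only singular point on the grid: (-3, 3).
Classify: substitute x = -3 + u, y = 3 + v and expand: f = u**3 - u**2 + 2*u*v**2 + 2*v**3 + v**2.
No constant or linear terms (consistent with a singular point). Quadratic part: -u**2 + v**2. Cubic part: u**3 + 2*u*v**2 + 2*v**3.
The quadratic part v**2 - u**2 = (v − u)(v + u) splits into two distinct linear factors, so there are two distinct tangent lines y − 3 = ±(x − -3) — this is a node (ordinary double point).
Classification: node.


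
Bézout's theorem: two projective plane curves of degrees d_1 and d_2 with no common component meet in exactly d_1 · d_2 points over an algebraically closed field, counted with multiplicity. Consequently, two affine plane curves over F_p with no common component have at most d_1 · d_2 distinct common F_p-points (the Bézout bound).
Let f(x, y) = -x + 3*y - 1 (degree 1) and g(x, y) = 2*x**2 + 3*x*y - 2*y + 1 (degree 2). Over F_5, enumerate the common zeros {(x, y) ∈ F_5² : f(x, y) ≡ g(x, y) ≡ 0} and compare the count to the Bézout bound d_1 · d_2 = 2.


Common zeros: {(3, 3)}; count = 1; Bézout bound = 2.

deg(f) = 1, deg(g) = 2, so Bézout bound = 2.
Scan x ∈ F_5. For each x, list the y ∈ F_5 with f(x, y) ≡ 0 and those with g(x, y) ≡ 0 (mod 5); the common zeros in that column are the intersection.
  x = 0: f ≡ 0 at y ∈ {2}; g ≡ 0 at y ∈ {3}; common: ∅.
  x = 1: f ≡ 0 at y ∈ {4}; g ≡ 0 at y ∈ {2}; common: ∅.
  x = 2: f ≡ 0 at y ∈ {1}; g ≡ 0 at y ∈ {4}; common: ∅.
  x = 3: f ≡ 0 at y ∈ {3}; g ≡ 0 at y ∈ {3}; common: {3}.
  x = 4: f ≡ 0 at y ∈ {0}; g ≡ 0 at y ∈ ∅; common: ∅.
Collecting: common zeros = {(3, 3)}, so the count is 1.
Comparison with the Bézout bound: 1 ≤ 2 = deg(f)·deg(g), as expected for curves with no common component (the affine F_5-count falls short of the bound because intersections may lie at infinity, over extension fields, or carry multiplicity).


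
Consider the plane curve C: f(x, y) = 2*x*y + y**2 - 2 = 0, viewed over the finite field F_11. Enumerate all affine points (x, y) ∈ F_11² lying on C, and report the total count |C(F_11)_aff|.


Affine F_11-points: {(1, 4), (1, 5), (3, 8), (5, 2), (5, 10), (6, 1), (6, 9), (8, 3), (10, 6), (10, 7)}; count = 10.

For each of the 121 pairs (x, y) ∈ F_11², evaluate f(x, y) mod 11. Record the zeros.
  x = 0: [0↦9, 1↦10, 2↦2, 3↦7, 4↦3, 5↦1, 6↦1, 7↦3, 8↦7, 9↦2, 10↦10]  zeros at y ∈ ∅
  x = 1: [0↦9, 1↦1, 2↦6, 3↦2, 4↦0, 5↦0, 6↦2, 7↦6, 8↦1, 9↦9, 10↦8]  zeros at y ∈ {4, 5}
  x = 2: [0↦9, 1↦3, 2↦10, 3↦8, 4↦8, 5↦10, 6↦3, 7↦9, 8↦6, 9↦5, 10↦6]  zeros at y ∈ ∅
  x = 3: [0↦9, 1↦5, 2↦3, 3↦3, 4↦5, 5↦9, 6↦4, 7↦1, 8↦0, 9↦1, 10↦4]  zeros at y ∈ {8}
  x = 4: [0↦9, 1↦7, 2↦7, 3↦9, 4↦2, 5↦8, 6↦5, 7↦4, 8↦5, 9↦8, 10↦2]  zeros at y ∈ ∅
  x = 5: [0↦9, 1↦9, 2↦0, 3↦4, 4↦10, 5↦7, 6↦6, 7↦7, 8↦10, 9↦4, 10↦0]  zeros at y ∈ {2, 10}
  x = 6: [0↦9, 1↦0, 2↦4, 3↦10, 4↦7, 5↦6, 6↦7, 7↦10, 8↦4, 9↦0, 10↦9]  zeros at y ∈ {1, 9}
  x = 7: [0↦9, 1↦2, 2↦8, 3↦5, 4↦4, 5↦5, 6↦8, 7↦2, 8↦9, 9↦7, 10↦7]  zeros at y ∈ ∅
  x = 8: [0↦9, 1↦4, 2↦1, 3↦0, 4↦1, 5↦4, 6↦9, 7↦5, 8↦3, 9↦3, 10↦5]  zeros at y ∈ {3}
  x = 9: [0↦9, 1↦6, 2↦5, 3↦6, 4↦9, 5↦3, 6↦10, 7↦8, 8↦8, 9↦10, 10↦3]  zeros at y ∈ ∅
  x = 10: [0↦9, 1↦8, 2↦9, 3↦1, 4↦6, 5↦2, 6↦0, 7↦0, 8↦2, 9↦6, 10↦1]  zeros at y ∈ {6, 7}
Collecting zeros: affine points = {(1, 4), (1, 5), (3, 8), (5, 2), (5, 10), (6, 1), (6, 9), (8, 3), (10, 6), (10, 7)}.
Total count |C(F_11)_aff| = 10.


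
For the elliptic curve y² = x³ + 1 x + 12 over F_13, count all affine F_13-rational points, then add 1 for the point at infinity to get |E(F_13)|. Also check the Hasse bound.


Affine points = {(0, 5), (0, 8), (1, 1), (1, 12), (2, 3), (2, 10), (3, 4), (3, 9), (5, 5), (5, 8), (6, 0), (8, 5), (8, 8), (9, 3), (9, 10), (12, 6), (12, 7)}; affine count = 17; |E(F_13)| = 18.

Discriminant check: Δ ∝ 4a³ + 27b² = 4·1³ + 27·12² = 4·1 + 27·144 ≡ 5 (mod 13). Nonzero ⇒ E is nonsingular.
For each x ∈ F_13, compute rhs = x³ + 1·x + 12 mod 13, then count y ∈ F_13 with y² ≡ rhs.
  x = 0: rhs = 12, matching y values: 5, 8 (2 points).
  x = 1: rhs = 1, matching y values: 1, 12 (2 points).
  x = 2: rhs = 9, matching y values: 3, 10 (2 points).
  x = 3: rhs = 3, matching y values: 4, 9 (2 points).
  x = 4: rhs = 2, matching y values: none (0 points).
  x = 5: rhs = 12, matching y values: 5, 8 (2 points).
  x = 6: rhs = 0, matching y values: 0 (1 points).
  x = 7: rhs = 11, matching y values: none (0 points).
  x = 8: rhs = 12, matching y values: 5, 8 (2 points).
  x = 9: rhs = 9, matching y values: 3, 10 (2 points).
  x = 10: rhs = 8, matching y values: none (0 points).
  x = 11: rhs = 2, matching y values: none (0 points).
  x = 12: rhs = 10, matching y values: 6, 7 (2 points).
Total affine count: 17.
Full point count |E(F_13)| = 17 + 1 = 18.
Hasse bound: |18 − (13+1)| = |4| = 4 ≤ 2√13 ≈ 7.2111 ✓.


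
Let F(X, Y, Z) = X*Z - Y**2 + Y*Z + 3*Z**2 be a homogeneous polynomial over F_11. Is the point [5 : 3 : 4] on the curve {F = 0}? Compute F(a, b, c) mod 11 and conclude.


F(5,3,4) ≡ 5 (mod 11); P is NOT on the curve.

Evaluate F(5, 3, 4) term-by-term (mod 11).
  X*Z ↦ 1·5·1·4 = 20
  -Y**2 ↦ -1·1·9·1 = -9
  Y*Z ↦ 1·1·3·4 = 12
  3*Z**2 ↦ 3·1·1·16 = 48
Sum: F(5, 3, 4) = (20) + (-9) + (12) + (48) = 71.
Reducing mod 11: 71 ≡ 5 (mod 11).
Since F(a, b, c) ≡ 5 ≠ 0 (mod 11), P does NOT lie on the curve.


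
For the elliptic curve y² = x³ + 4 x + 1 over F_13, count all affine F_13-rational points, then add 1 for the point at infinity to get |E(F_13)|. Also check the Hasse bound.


Affine points = {(0, 1), (0, 12), (2, 2), (2, 11), (3, 1), (3, 12), (4, 4), (4, 9), (5, 4), (5, 9), (8, 5), (8, 8), (9, 5), (9, 8), (10, 1), (10, 12), (12, 3), (12, 10)}; affine count = 18; |E(F_13)| = 19.

Discriminant check: Δ ∝ 4a³ + 27b² = 4·4³ + 27·1² = 4·64 + 27·1 ≡ 10 (mod 13). Nonzero ⇒ E is nonsingular.
For each x ∈ F_13, compute rhs = x³ + 4·x + 1 mod 13, then count y ∈ F_13 with y² ≡ rhs.
  x = 0: rhs = 1, matching y values: 1, 12 (2 points).
  x = 1: rhs = 6, matching y values: none (0 points).
  x = 2: rhs = 4, matching y values: 2, 11 (2 points).
  x = 3: rhs = 1, matching y values: 1, 12 (2 points).
  x = 4: rhs = 3, matching y values: 4, 9 (2 points).
  x = 5: rhs = 3, matching y values: 4, 9 (2 points).
  x = 6: rhs = 7, matching y values: none (0 points).
  x = 7: rhs = 8, matching y values: none (0 points).
  x = 8: rhs = 12, matching y values: 5, 8 (2 points).
  x = 9: rhs = 12, matching y values: 5, 8 (2 points).
  x = 10: rhs = 1, matching y values: 1, 12 (2 points).
  x = 11: rhs = 11, matching y values: none (0 points).
  x = 12: rhs = 9, matching y values: 3, 10 (2 points).
Total affine count: 18.
Full point count |E(F_13)| = 18 + 1 = 19.
Hasse bound: |19 − (13+1)| = |5| = 5 ≤ 2√13 ≈ 7.2111 ✓.


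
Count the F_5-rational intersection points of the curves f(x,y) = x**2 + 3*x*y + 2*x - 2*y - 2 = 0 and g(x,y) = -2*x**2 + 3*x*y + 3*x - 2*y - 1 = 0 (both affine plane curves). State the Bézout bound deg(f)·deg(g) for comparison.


Common zeros: ∅; count = 0; Bézout bound = 4.

deg(f) = 2, deg(g) = 2, so Bézout bound = 4.
Scan x ∈ F_5. For each x, list the y ∈ F_5 with f(x, y) ≡ 0 and those with g(x, y) ≡ 0 (mod 5); the common zeros in that column are the intersection.
  x = 0: f ≡ 0 at y ∈ {4}; g ≡ 0 at y ∈ {2}; common: ∅.
  x = 1: f ≡ 0 at y ∈ {4}; g ≡ 0 at y ∈ {0}; common: ∅.
  x = 2: f ≡ 0 at y ∈ {1}; g ≡ 0 at y ∈ {2}; common: ∅.
  x = 3: f ≡ 0 at y ∈ {1}; g ≡ 0 at y ∈ {0}; common: ∅.
  x = 4: f ≡ 0 at y ∈ ∅; g ≡ 0 at y ∈ ∅; common: ∅.
Collecting: common zeros = ∅, so the count is 0.
Comparison with the Bézout bound: 0 ≤ 4 = deg(f)·deg(g), as expected for curves with no common component (the affine F_5-count falls short of the bound because intersections may lie at infinity, over extension fields, or carry multiplicity).


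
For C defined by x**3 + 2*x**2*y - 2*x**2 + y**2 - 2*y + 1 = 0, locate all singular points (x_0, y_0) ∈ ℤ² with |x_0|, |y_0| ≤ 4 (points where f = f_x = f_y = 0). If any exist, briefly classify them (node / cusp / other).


Singular points: {(0, 1)}; classification: cusp.

Compute partial derivatives:
  f_x = 3*x**2 + 4*x*y - 4*x.
  f_y = 2*x**2 + 2*y - 2.
Scan x_0 ∈ {−4, ..., 4}. For each x_0, f_y(x_0, y) is a polynomial in y; find its integer roots y ∈ {−4, ..., 4}, then test f_x and f at those candidates.
  x = -4: f_y(-4, y) = 2*y + 30; no integer root y with |y| ≤ 4.
  x = -3: f_y(-3, y) = 2*y + 16; no integer root y with |y| ≤ 4.
  x = -2: f_y(-2, y) = 2*y + 6; vanishes at y ∈ {-3}. (-2, -3): f_x = 44 ≠ 0.
  x = -1: f_y(-1, y) = 2*y; vanishes at y ∈ {0}. (-1, 0): f_x = 7 ≠ 0.
  x = 0: f_y(0, y) = 2*y - 2; vanishes at y ∈ {1}. (0, 1): f_x = 0, f = 0 — SINGULAR.
  x = 1: f_y(1, y) = 2*y; vanishes at y ∈ {0}. (1, 0): f_x = -1 ≠ 0.
  x = 2: f_y(2, y) = 2*y + 6; vanishes at y ∈ {-3}. (2, -3): f_x = -20 ≠ 0.
  x = 3: f_y(3, y) = 2*y + 16; no integer root y with |y| ≤ 4.
  x = 4: f_y(4, y) = 2*y + 30; no integer root y with |y| ≤ 4.
Only singular point on the grid: (0, 1).
Classify: substitute x = 0 + u, y = 1 + v and expand: f = u**3 + 2*u**2*v + v**2.
No constant or linear terms (consistent with a singular point). Quadratic part: v**2. Cubic part: u**3 + 2*u**2*v.
The quadratic part v**2 is a perfect square, so there is a single (double) tangent line v = 0, i.e. y = 1. Restricting the cubic part to that line (v = 0) leaves u**3 ≠ 0, so f is not divisible by v and the branch is v² ≈ -u**3 to lowest order — this is a cusp.
Classification: cusp.


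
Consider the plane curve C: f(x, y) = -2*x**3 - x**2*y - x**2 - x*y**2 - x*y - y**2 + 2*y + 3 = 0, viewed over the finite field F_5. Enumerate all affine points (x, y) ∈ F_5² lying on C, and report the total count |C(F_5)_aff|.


Affine F_5-points: {(0, 3), (0, 4), (1, 0), (3, 0), (4, 3)}; count = 5.

For each of the 25 pairs (x, y) ∈ F_5², evaluate f(x, y) mod 5. Record the zeros.
  x = 0: [0↦3, 1↦4, 2↦3, 3↦0, 4↦0]  zeros at y ∈ {3, 4}
  x = 1: [0↦0, 1↦3, 2↦2, 3↦2, 4↦3]  zeros at y ∈ {0}
  x = 2: [0↦3, 1↦1, 2↦3, 3↦4, 4↦4]  zeros at y ∈ ∅
  x = 3: [0↦0, 1↦1, 2↦4, 3↦4, 4↦1]  zeros at y ∈ {0}
  x = 4: [0↦4, 1↦1, 2↦3, 3↦0, 4↦2]  zeros at y ∈ {3}
Collecting zeros: affine points = {(0, 3), (0, 4), (1, 0), (3, 0), (4, 3)}.
Total count |C(F_5)_aff| = 5.


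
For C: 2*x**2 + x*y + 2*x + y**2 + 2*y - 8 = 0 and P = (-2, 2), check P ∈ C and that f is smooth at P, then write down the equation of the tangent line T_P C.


Tangent line at P: -4*x + 4*y - 16 = 0.

Step 1: f(-2, 2) = 0, so P lies on C.
Step 2: partial derivatives
  f_x(x, y) = 4*x + y + 2, f_y(x, y) = x + 2*y + 2.
  f_x(P) = -4, f_y(P) = 4 (gradient nonzero, so P is smooth).
Step 3: tangent line at P: -4·(x − -2) + 4·(y − 2) = 0.
Expanding: -4*x + 4*y - 16 = 0.


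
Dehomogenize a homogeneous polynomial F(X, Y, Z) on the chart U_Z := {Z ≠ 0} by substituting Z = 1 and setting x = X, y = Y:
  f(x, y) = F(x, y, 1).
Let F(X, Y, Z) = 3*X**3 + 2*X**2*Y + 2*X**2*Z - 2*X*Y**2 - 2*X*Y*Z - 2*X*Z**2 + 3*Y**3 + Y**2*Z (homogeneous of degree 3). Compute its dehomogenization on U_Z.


f(x, y) = 3*x**3 + 2*x**2*y + 2*x**2 - 2*x*y**2 - 2*x*y - 2*x + 3*y**3 + y**2

On U_Z we set Z = 1. Each monomial c·X^i·Y^j·Z^k in F becomes c·x^i·y^j·1^k = c·x^i·y^j.
Substituting Z = 1: F(X, Y, 1) = 3*x**3 + 2*x**2*y + 2*x**2 - 2*x*y**2 - 2*x*y - 2*x + 3*y**3 + y**2.
Note: deg(f) ≤ deg(F) = 3; strict inequality happens when F is divisible by Z (lost terms).


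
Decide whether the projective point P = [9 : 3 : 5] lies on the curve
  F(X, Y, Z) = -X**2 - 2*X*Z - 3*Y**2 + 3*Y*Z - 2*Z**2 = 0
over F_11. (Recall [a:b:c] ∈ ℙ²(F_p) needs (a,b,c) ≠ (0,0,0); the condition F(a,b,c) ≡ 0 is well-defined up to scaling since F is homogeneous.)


F(9,3,5) ≡ 6 (mod 11); P is NOT on the curve.

Evaluate F(9, 3, 5) term-by-term (mod 11).
  -X**2 ↦ -1·81·1·1 = -81
  -2*X*Z ↦ -2·9·1·5 = -90
  -3*Y**2 ↦ -3·1·9·1 = -27
  3*Y*Z ↦ 3·1·3·5 = 45
  -2*Z**2 ↦ -2·1·1·25 = -50
Sum: F(9, 3, 5) = (-81) + (-90) + (-27) + (45) + (-50) = -203.
Reducing mod 11: -203 ≡ 6 (mod 11).
Since F(a, b, c) ≡ 6 ≠ 0 (mod 11), P does NOT lie on the curve.


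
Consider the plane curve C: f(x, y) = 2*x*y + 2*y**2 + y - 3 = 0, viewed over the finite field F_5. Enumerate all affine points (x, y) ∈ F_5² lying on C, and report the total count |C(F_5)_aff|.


Affine F_5-points: {(0, 1), (2, 2), (2, 3), (4, 4)}; count = 4.

For each of the 25 pairs (x, y) ∈ F_5², evaluate f(x, y) mod 5. Record the zeros.
  x = 0: [0↦2, 1↦0, 2↦2, 3↦3, 4↦3]  zeros at y ∈ {1}
  x = 1: [0↦2, 1↦2, 2↦1, 3↦4, 4↦1]  zeros at y ∈ ∅
  x = 2: [0↦2, 1↦4, 2↦0, 3↦0, 4↦4]  zeros at y ∈ {2, 3}
  x = 3: [0↦2, 1↦1, 2↦4, 3↦1, 4↦2]  zeros at y ∈ ∅
  x = 4: [0↦2, 1↦3, 2↦3, 3↦2, 4↦0]  zeros at y ∈ {4}
Collecting zeros: affine points = {(0, 1), (2, 2), (2, 3), (4, 4)}.
Total count |C(F_5)_aff| = 4.


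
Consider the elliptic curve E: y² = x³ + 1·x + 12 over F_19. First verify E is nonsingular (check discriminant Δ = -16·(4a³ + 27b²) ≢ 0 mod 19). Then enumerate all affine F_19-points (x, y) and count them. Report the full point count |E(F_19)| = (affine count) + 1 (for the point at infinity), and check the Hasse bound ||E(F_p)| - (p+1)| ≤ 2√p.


Affine points = {(3, 2), (3, 17), (4, 2), (4, 17), (5, 3), (5, 16), (6, 5), (6, 14), (7, 1), (7, 18), (8, 0), (9, 3), (9, 16), (11, 9), (11, 10), (12, 2), (12, 17), (15, 1), (15, 18), (16, 1), (16, 18)}; affine count = 21; |E(F_19)| = 22.

Discriminant check: Δ ∝ 4a³ + 27b² = 4·1³ + 27·12² = 4·1 + 27·144 ≡ 16 (mod 19). Nonzero ⇒ E is nonsingular.
For each x ∈ F_19, compute rhs = x³ + 1·x + 12 mod 19, then count y ∈ F_19 with y² ≡ rhs.
  x = 0: rhs = 12, matching y values: none (0 points).
  x = 1: rhs = 14, matching y values: none (0 points).
  x = 2: rhs = 3, matching y values: none (0 points).
  x = 3: rhs = 4, matching y values: 2, 17 (2 points).
  x = 4: rhs = 4, matching y values: 2, 17 (2 points).
  x = 5: rhs = 9, matching y values: 3, 16 (2 points).
  x = 6: rhs = 6, matching y values: 5, 14 (2 points).
  x = 7: rhs = 1, matching y values: 1, 18 (2 points).
  x = 8: rhs = 0, matching y values: 0 (1 points).
  x = 9: rhs = 9, matching y values: 3, 16 (2 points).
  x = 10: rhs = 15, matching y values: none (0 points).
  x = 11: rhs = 5, matching y values: 9, 10 (2 points).
  x = 12: rhs = 4, matching y values: 2, 17 (2 points).
  x = 13: rhs = 18, matching y values: none (0 points).
  x = 14: rhs = 15, matching y values: none (0 points).
  x = 15: rhs = 1, matching y values: 1, 18 (2 points).
  x = 16: rhs = 1, matching y values: 1, 18 (2 points).
  x = 17: rhs = 2, matching y values: none (0 points).
  x = 18: rhs = 10, matching y values: none (0 points).
Total affine count: 21.
Full point count |E(F_19)| = 21 + 1 = 22.
Hasse bound: |22 − (19+1)| = |2| = 2 ≤ 2√19 ≈ 8.7178 ✓.


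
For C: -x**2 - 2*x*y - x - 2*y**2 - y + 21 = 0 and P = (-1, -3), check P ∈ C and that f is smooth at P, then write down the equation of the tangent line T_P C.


Tangent line at P: 7*x + 13*y + 46 = 0.

Step 1: f(-1, -3) = 0, so P lies on C.
Step 2: partial derivatives
  f_x(x, y) = -2*x - 2*y - 1, f_y(x, y) = -2*x - 4*y - 1.
  f_x(P) = 7, f_y(P) = 13 (gradient nonzero, so P is smooth).
Step 3: tangent line at P: 7·(x − -1) + 13·(y − -3) = 0.
Expanding: 7*x + 13*y + 46 = 0.


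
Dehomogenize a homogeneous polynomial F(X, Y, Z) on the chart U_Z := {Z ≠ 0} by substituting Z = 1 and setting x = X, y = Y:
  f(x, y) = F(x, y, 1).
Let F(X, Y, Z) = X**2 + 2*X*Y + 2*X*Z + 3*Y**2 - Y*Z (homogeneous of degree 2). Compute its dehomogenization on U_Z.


f(x, y) = x**2 + 2*x*y + 2*x + 3*y**2 - y

On U_Z we set Z = 1. Each monomial c·X^i·Y^j·Z^k in F becomes c·x^i·y^j·1^k = c·x^i·y^j.
Substituting Z = 1: F(X, Y, 1) = x**2 + 2*x*y + 2*x + 3*y**2 - y.
Note: deg(f) ≤ deg(F) = 2; strict inequality happens when F is divisible by Z (lost terms).


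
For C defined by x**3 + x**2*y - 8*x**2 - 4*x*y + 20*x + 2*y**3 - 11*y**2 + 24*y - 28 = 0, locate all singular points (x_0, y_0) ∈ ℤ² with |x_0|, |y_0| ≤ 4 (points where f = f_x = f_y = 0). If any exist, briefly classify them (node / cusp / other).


Singular points: {(2, 2)}; classification: cusp.

Compute partial derivatives:
  f_x = 3*x**2 + 2*x*y - 16*x - 4*y + 20.
  f_y = x**2 - 4*x + 6*y**2 - 22*y + 24.
Scan x_0 ∈ {−4, ..., 4}. For each x_0, f_y(x_0, y) is a polynomial in y; find its integer roots y ∈ {−4, ..., 4}, then test f_x and f at those candidates.
  x = -4: f_y(-4, y) = 6*y**2 - 22*y + 56; no integer root y with |y| ≤ 4.
  x = -3: f_y(-3, y) = 6*y**2 - 22*y + 45; no integer root y with |y| ≤ 4.
  x = -2: f_y(-2, y) = 6*y**2 - 22*y + 36; no integer root y with |y| ≤ 4.
  x = -1: f_y(-1, y) = 6*y**2 - 22*y + 29; no integer root y with |y| ≤ 4.
  x = 0: f_y(0, y) = 6*y**2 - 22*y + 24; no integer root y with |y| ≤ 4.
  x = 1: f_y(1, y) = 6*y**2 - 22*y + 21; no integer root y with |y| ≤ 4.
  x = 2: f_y(2, y) = 6*y**2 - 22*y + 20; vanishes at y ∈ {2}. (2, 2): f_x = 0, f = 0 — SINGULAR.
  x = 3: f_y(3, y) = 6*y**2 - 22*y + 21; no integer root y with |y| ≤ 4.
  x = 4: f_y(4, y) = 6*y**2 - 22*y + 24; no integer root y with |y| ≤ 4.
Only singular point on the grid: (2, 2).
Classify: substitute x = 2 + u, y = 2 + v and expand: f = u**3 + u**2*v + 2*v**3 + v**2.
No constant or linear terms (consistent with a singular point). Quadratic part: v**2. Cubic part: u**3 + u**2*v + 2*v**3.
The quadratic part v**2 is a perfect square, so there is a single (double) tangent line v = 0, i.e. y = 2. Restricting the cubic part to that line (v = 0) leaves u**3 ≠ 0, so f is not divisible by v and the branch is v² ≈ -u**3 to lowest order — this is a cusp.
Classification: cusp.


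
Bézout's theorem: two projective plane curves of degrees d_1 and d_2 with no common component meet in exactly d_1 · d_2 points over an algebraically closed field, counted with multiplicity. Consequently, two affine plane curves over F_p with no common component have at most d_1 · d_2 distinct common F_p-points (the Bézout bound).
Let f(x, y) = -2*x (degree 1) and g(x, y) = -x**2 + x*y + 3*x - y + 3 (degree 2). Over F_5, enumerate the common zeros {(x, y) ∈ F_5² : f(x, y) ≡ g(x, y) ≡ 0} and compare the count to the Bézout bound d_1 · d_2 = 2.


Common zeros: {(0, 3)}; count = 1; Bézout bound = 2.

deg(f) = 1, deg(g) = 2, so Bézout bound = 2.
Scan x ∈ F_5. For each x, list the y ∈ F_5 with f(x, y) ≡ 0 and those with g(x, y) ≡ 0 (mod 5); the common zeros in that column are the intersection.
  x = 0: f ≡ 0 at y ∈ {0, 1, 2, 3, 4}; g ≡ 0 at y ∈ {3}; common: {3}.
  x = 1: f ≡ 0 at y ∈ ∅; g ≡ 0 at y ∈ {0, 1, 2, 3, 4}; common: ∅.
  x = 2: f ≡ 0 at y ∈ ∅; g ≡ 0 at y ∈ {0}; common: ∅.
  x = 3: f ≡ 0 at y ∈ ∅; g ≡ 0 at y ∈ {1}; common: ∅.
  x = 4: f ≡ 0 at y ∈ ∅; g ≡ 0 at y ∈ {2}; common: ∅.
Collecting: common zeros = {(0, 3)}, so the count is 1.
Comparison with the Bézout bound: 1 ≤ 2 = deg(f)·deg(g), as expected for curves with no common component (the affine F_5-count falls short of the bound because intersections may lie at infinity, over extension fields, or carry multiplicity).
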